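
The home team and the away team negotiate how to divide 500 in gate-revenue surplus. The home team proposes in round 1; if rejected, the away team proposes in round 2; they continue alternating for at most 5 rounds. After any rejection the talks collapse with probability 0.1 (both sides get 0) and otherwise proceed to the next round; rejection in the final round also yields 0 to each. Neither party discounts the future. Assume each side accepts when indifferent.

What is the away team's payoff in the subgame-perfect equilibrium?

By backward induction:
Round 5 (the home team proposes): rejection yields 0 for the away team; the home team offers 0 and keeps 500.
Round 4 (the away team proposes): rejecting gives the home team an expected 0.9 × 500 = 450. The away team offers 450 and keeps 500 − 450 = 50.
Round 3 (the home team proposes): rejecting gives the away team an expected 0.9 × 50 = 45. The home team offers 45 and keeps 500 − 45 = 455.
Round 2 (the away team proposes): rejecting gives the home team an expected 0.9 × 455 = 409.5, so the away team offers 409.5, keeping 90.5.
Round 1 (the home team proposes): rejecting gives the away team an expected 0.9 × 90.5 = 81.45; the home team offers that and keeps 418.55.

81.45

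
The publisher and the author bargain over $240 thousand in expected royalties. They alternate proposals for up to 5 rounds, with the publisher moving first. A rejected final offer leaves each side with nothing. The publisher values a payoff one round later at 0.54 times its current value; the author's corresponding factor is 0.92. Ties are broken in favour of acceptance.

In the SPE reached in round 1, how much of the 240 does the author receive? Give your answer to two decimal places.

152.03

Round 5 (the publisher proposes): rejection yields 0 for the author; the publisher offers 0 and keeps 240.
Round 4 (the author proposes): the publisher can get 240 next round, worth 0.54 × 240 = 129.6 now. The author offers 129.6 and keeps 240 − 129.6 = 110.4.
Round 3 (the publisher proposes): the author can get 110.4 next round, worth 0.92 × 110.4 = 101.568 now. The publisher offers 101.568 and keeps 240 − 101.568 = 138.432.
Round 2 (the author proposes): the publisher can get 138.432 next round, worth 0.54 × 138.432 = 74.75328 now. The author offers 74.75328 and keeps 240 − 74.75328 = 165.24672.
Round 1 (the publisher proposes): the author can get 165.24672 next round, worth 0.92 × 165.24672 = 152.0269824 now; the publisher offers that and keeps 87.9730176.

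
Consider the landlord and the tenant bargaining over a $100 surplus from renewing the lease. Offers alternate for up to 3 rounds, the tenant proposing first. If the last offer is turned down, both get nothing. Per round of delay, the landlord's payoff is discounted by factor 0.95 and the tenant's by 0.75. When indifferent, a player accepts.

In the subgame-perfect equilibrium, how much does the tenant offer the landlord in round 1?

Round 3 (the tenant proposes): the landlord will accept anything ≥ 0, so the tenant offers 0 and keeps 100.
Round 2 (the landlord proposes): the tenant can get 100 next round, worth 0.75 × 100 = 75 now; the landlord offers that and keeps 25.
Round 1 (the tenant proposes): the landlord can get 25 next round, worth 0.95 × 25 = 23.75 now. The tenant offers 23.75 and keeps 100 − 23.75 = 76.25.

23.75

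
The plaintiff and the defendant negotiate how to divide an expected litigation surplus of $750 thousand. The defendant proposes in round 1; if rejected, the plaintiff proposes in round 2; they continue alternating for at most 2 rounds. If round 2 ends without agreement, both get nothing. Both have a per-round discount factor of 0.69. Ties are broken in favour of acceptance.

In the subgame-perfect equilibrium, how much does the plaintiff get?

Round 2 (the plaintiff proposes): rejection yields 0 for the defendant; the plaintiff offers 0 and keeps 750.
Round 1 (the defendant proposes): the plaintiff can get 750 next round, worth 0.69 × 750 = 517.5 now; the defendant offers that and keeps 232.5.

517.5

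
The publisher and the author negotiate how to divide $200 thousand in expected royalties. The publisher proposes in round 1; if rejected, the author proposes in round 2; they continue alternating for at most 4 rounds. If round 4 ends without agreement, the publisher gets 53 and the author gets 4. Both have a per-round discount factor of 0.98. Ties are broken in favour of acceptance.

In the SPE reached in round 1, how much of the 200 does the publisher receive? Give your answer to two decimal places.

57.72

Solve by backward induction from round 4.
Round 4 (the author proposes): the publisher gets 53 if talks fail, so the author offers 53 and keeps 147.
Round 3 (the publisher proposes): the author can get 147 next round, worth 0.98 × 147 = 144.06 now; the publisher offers that and keeps 55.94.
Round 2 (the author proposes): the publisher can get 55.94 next round, worth 0.98 × 55.94 = 54.8212 now. The author offers 54.8212 and keeps 200 − 54.8212 = 145.1788.
Round 1 (the publisher proposes): the author can get 145.1788 next round, worth 0.98 × 145.1788 = 142.275224 now. The publisher offers 142.275224 and keeps 200 − 142.275224 = 57.724776.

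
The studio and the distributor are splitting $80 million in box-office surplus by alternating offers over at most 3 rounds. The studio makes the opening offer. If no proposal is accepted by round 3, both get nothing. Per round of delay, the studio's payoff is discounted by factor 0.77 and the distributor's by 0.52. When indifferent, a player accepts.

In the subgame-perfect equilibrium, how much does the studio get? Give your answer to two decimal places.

70.43

Round 3 (the studio proposes): rejection yields 0 for the distributor; the studio offers 0 and keeps 80.
Round 2 (the distributor proposes): the studio can get 80 next round, worth 0.77 × 80 = 61.6 now, so the distributor offers 61.6, keeping 18.4.
Round 1 (the studio proposes): the distributor can get 18.4 next round, worth 0.52 × 18.4 = 9.568 now, so the studio offers 9.568, keeping 70.432.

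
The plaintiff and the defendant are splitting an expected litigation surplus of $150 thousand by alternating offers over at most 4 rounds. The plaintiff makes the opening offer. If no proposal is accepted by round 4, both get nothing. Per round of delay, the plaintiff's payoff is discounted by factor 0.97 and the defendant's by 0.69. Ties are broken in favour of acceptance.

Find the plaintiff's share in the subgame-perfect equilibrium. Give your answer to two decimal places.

77.62

Round 4 (the defendant proposes): rejection yields 0 for the plaintiff; the defendant offers 0 and keeps 150.
Round 3 (the plaintiff proposes): the defendant can get 150 next round, worth 0.69 × 150 = 103.5 now; the plaintiff offers that and keeps 46.5.
Round 2 (the defendant proposes): the plaintiff can get 46.5 next round, worth 0.97 × 46.5 = 45.105 now, so the defendant offers 45.105, keeping 104.895.
Round 1 (the plaintiff proposes): the defendant can get 104.895 next round, worth 0.69 × 104.895 = 72.37755 now. The plaintiff offers 72.37755 and keeps 150 − 72.37755 = 77.62245.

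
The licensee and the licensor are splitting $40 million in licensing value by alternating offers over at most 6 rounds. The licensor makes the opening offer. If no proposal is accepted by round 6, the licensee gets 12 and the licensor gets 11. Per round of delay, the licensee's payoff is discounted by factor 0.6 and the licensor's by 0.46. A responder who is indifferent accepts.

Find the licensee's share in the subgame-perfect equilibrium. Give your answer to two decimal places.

17.86

Round 6 (the licensee proposes): the licensor gets 11 if talks fail, so the licensee offers 11 and keeps 29.
Round 5 (the licensor proposes): the licensee can get 29 next round, worth 0.6 × 29 = 17.4 now, so the licensor offers 17.4, keeping 22.6.
Round 4 (the licensee proposes): the licensor can get 22.6 next round, worth 0.46 × 22.6 = 10.396 now. The licensee offers 10.396 and keeps 40 − 10.396 = 29.604.
Round 3 (the licensor proposes): the licensee can get 29.604 next round, worth 0.6 × 29.604 = 17.7624 now. The licensor offers 17.7624 and keeps 40 − 17.7624 = 22.2376.
Round 2 (the licensee proposes): the licensor can get 22.2376 next round, worth 0.46 × 22.2376 = 10.229296 now; the licensee offers that and keeps 29.770704.
Round 1 (the licensor proposes): the licensee can get 29.770704 next round, worth 0.6 × 29.770704 = 17.8624224 now. The licensor offers 17.8624224 and keeps 40 − 17.8624224 = 22.1375776.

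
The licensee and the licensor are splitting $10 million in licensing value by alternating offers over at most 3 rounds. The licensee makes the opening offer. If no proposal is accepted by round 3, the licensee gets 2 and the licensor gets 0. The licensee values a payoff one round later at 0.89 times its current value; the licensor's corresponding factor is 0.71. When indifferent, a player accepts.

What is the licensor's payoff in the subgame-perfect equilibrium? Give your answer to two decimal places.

By backward induction:
Round 3 (the licensee proposes): the licensor will accept anything ≥ 0, so the licensee offers 0 and keeps 10.
Round 2 (the licensor proposes): the licensee can get 10 next round, worth 0.89 × 10 = 8.9 now; the licensor offers that and keeps 1.1.
Round 1 (the licensee proposes): the licensor can get 1.1 next round, worth 0.71 × 1.1 = 0.781 now; the licensee offers that and keeps 9.219.

0.78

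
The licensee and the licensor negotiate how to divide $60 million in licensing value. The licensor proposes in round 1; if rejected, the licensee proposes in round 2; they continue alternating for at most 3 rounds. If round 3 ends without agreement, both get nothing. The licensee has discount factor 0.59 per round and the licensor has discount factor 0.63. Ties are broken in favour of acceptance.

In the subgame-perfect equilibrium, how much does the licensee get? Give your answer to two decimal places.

13.10

Round 3 (the licensor proposes): the licensee will accept anything ≥ 0, so the licensor offers 0 and keeps 60.
Round 2 (the licensee proposes): the licensor can get 60 next round, worth 0.63 × 60 = 37.8 now, so the licensee offers 37.8, keeping 22.2.
Round 1 (the licensor proposes): the licensee can get 22.2 next round, worth 0.59 × 22.2 = 13.098 now; the licensor offers that and keeps 46.902.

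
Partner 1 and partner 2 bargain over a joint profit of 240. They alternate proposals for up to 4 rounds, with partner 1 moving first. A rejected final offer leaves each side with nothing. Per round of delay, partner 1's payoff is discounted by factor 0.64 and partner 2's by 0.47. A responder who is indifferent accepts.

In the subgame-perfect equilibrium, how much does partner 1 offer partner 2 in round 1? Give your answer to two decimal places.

74.54

By backward induction:
Round 4 (partner 2 proposes): partner 1 will accept anything ≥ 0, so partner 2 offers 0 and keeps 240.
Round 3 (partner 1 proposes): partner 2 can get 240 next round, worth 0.47 × 240 = 112.8 now; partner 1 offers that and keeps 127.2.
Round 2 (partner 2 proposes): partner 1 can get 127.2 next round, worth 0.64 × 127.2 = 81.408 now. Partner 2 offers 81.408 and keeps 240 − 81.408 = 158.592.
Round 1 (partner 1 proposes): partner 2 can get 158.592 next round, worth 0.47 × 158.592 = 74.53824 now. Partner 1 offers 74.53824 and keeps 240 − 74.53824 = 165.46176.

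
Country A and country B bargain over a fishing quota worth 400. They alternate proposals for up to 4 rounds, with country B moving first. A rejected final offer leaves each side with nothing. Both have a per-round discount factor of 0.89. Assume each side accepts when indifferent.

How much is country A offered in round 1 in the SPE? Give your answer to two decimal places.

Round 4 (country A proposes): rejection yields 0 for country B; country A offers 0 and keeps 400.
Round 3 (country B proposes): country A can get 400 next round, worth 0.89 × 400 = 356 now. Country B offers 356 and keeps 400 − 356 = 44.
Round 2 (country A proposes): country B can get 44 next round, worth 0.89 × 44 = 39.16 now, so country A offers 39.16, keeping 360.84.
Round 1 (country B proposes): country A can get 360.84 next round, worth 0.89 × 360.84 = 321.1476 now; country B offers that and keeps 78.8524.

321.15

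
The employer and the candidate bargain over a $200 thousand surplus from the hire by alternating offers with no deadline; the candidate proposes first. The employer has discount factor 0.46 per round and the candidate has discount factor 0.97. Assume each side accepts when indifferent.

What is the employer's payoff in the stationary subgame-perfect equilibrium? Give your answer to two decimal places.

When the candidate proposes, the employer accepts any offer worth at least 0.46 times what the employer would get by proposing next round; and vice versa.
This gives x = 200 − 0.46y and y = 200 − 0.97x, where x and y are each side's share when it proposes.
Hence (1 − 0.46·0.97)x = 200(1 − 0.46), i.e. 0.5538·x = 108.
x ≈ 195.0163; the employer's share is 200 − x ≈ 4.9837.

4.98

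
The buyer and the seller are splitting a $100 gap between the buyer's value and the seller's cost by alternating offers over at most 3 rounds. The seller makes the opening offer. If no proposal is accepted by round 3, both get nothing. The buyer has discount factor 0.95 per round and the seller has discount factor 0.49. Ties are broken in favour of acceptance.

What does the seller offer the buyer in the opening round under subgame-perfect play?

48.45

Round 3 (the seller proposes): rejection yields 0 for the buyer; the seller offers 0 and keeps 100.
Round 2 (the buyer proposes): the seller can get 100 next round, worth 0.49 × 100 = 49 now. The buyer offers 49 and keeps 100 − 49 = 51.
Round 1 (the seller proposes): the buyer can get 51 next round, worth 0.95 × 51 = 48.45 now, so the seller offers 48.45, keeping 51.55.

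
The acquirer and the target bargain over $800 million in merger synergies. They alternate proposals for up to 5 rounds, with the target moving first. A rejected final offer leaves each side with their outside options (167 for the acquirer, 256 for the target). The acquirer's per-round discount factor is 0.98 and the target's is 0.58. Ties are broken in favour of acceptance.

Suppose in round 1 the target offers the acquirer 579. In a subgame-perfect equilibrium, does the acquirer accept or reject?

Work out the acquirer's continuation value if the offer is rejected.
Round 5 (the target proposes): the acquirer gets 167 if talks fail, so the target offers 167 and keeps 633.
Round 4 (the acquirer proposes): the target can get 633 next round, worth 0.58 × 633 = 367.14 now; the acquirer offers that and keeps 432.86.
Round 3 (the target proposes): the acquirer can get 432.86 next round, worth 0.98 × 432.86 = 424.2028 now. The target offers 424.2028 and keeps 800 − 424.2028 = 375.7972.
Round 2 (the acquirer proposes): the target can get 375.7972 next round, worth 0.58 × 375.7972 = 217.962376 now. The acquirer offers 217.962376 and keeps 800 − 217.962376 = 582.037624.
So by rejecting in round 1, the acquirer gets 582.037624 next round, worth 0.98 × 582.037624 = 570.39687152 now.
Offer 579 ≥ 570.39687152, so the acquirer accepts.

Accept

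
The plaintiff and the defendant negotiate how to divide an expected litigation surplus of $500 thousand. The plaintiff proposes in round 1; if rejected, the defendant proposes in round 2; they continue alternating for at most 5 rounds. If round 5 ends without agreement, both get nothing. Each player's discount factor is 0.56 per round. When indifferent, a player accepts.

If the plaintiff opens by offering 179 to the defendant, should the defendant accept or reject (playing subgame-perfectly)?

Work out the defendant's continuation value if the offer is rejected.
Round 5 (the plaintiff proposes): the defendant will accept anything ≥ 0, so the plaintiff offers 0 and keeps 500.
Round 4 (the defendant proposes): the plaintiff can get 500 next round, worth 0.56 × 500 = 280 now. The defendant offers 280 and keeps 500 − 280 = 220.
Round 3 (the plaintiff proposes): the defendant can get 220 next round, worth 0.56 × 220 = 123.2 now. The plaintiff offers 123.2 and keeps 500 − 123.2 = 376.8.
Round 2 (the defendant proposes): the plaintiff can get 376.8 next round, worth 0.56 × 376.8 = 211.008 now; the defendant offers that and keeps 288.992.
So by rejecting in round 1, the defendant gets 288.992 next round, worth 0.56 × 288.992 = 161.83552 now.
Offer 179 ≥ 161.83552, so the defendant accepts.

Accept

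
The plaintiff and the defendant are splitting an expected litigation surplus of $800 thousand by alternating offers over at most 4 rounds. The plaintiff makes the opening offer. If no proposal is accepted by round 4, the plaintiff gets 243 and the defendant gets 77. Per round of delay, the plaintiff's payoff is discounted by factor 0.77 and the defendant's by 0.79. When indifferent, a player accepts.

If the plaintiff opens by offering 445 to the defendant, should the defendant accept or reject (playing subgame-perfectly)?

Work out the defendant's continuation value if the offer is rejected.
Round 4 (the defendant proposes): the plaintiff gets 243 if talks fail, so the defendant offers 243 and keeps 557.
Round 3 (the plaintiff proposes): the defendant can get 557 next round, worth 0.79 × 557 = 440.03 now; the plaintiff offers that and keeps 359.97.
Round 2 (the defendant proposes): the plaintiff can get 359.97 next round, worth 0.77 × 359.97 = 277.1769 now, so the defendant offers 277.1769, keeping 522.8231.
So by rejecting in round 1, the defendant gets 522.8231 next round, worth 0.79 × 522.8231 = 413.030249 now.
Offer 445 ≥ 413.030249, so the defendant accepts.

Accept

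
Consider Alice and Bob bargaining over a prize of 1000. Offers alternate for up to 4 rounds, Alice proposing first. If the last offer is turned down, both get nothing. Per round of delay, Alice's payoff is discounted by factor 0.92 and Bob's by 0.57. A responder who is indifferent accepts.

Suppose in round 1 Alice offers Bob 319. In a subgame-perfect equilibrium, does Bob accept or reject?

Reject

Work out Bob's continuation value if the offer is rejected.
Round 4 (Bob proposes): rejection yields 0 for Alice; Bob offers 0 and keeps 1000.
Round 3 (Alice proposes): Bob can get 1000 next round, worth 0.57 × 1000 = 570 now. Alice offers 570 and keeps 1000 − 570 = 430.
Round 2 (Bob proposes): Alice can get 430 next round, worth 0.92 × 430 = 395.6 now. Bob offers 395.6 and keeps 1000 − 395.6 = 604.4.
So by rejecting in round 1, Bob gets 604.4 next round, worth 0.57 × 604.4 = 344.508 now.
Offer 319 < 344.508, so Bob rejects.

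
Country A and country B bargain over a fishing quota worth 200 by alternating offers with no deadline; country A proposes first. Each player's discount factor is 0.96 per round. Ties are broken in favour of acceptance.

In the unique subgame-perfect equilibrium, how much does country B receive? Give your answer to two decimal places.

97.96

Let x be country A's share when country A proposes and y be country B's share when country B proposes.
Country B accepts iff offered ≥ 0.96·y, so x = 200 − 0.96y. Symmetrically y = 200 − 0.96x.
Substituting: x = 200 − 0.96(200 − 0.96x), giving x(1 − 0.96·0.96) = 200(1 − 0.96).
So x = 200 × 0.04 / 0.0784 ≈ 102.0408, and country B receives 200 − x ≈ 97.9592.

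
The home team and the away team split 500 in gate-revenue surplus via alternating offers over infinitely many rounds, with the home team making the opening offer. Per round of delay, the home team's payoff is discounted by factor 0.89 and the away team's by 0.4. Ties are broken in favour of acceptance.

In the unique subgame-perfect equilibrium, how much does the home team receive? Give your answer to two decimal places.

When the home team proposes, the away team accepts any offer worth at least 0.4 times what the away team would get by proposing next round; and vice versa.
This gives x = 500 − 0.4y and y = 500 − 0.89x, where x and y are each side's share when it proposes.
Hence (1 − 0.4·0.89)x = 500(1 − 0.4), i.e. 0.644·x = 300.
x ≈ 465.8385; the away team's share is 500 − x ≈ 34.1615.

465.84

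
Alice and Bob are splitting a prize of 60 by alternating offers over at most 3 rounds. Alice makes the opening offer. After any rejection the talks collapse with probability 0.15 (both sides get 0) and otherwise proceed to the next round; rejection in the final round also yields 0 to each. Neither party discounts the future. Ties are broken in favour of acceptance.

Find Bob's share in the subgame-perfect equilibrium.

By backward induction:
Round 3 (Alice proposes): Bob will accept anything ≥ 0, so Alice offers 0 and keeps 60.
Round 2 (Bob proposes): rejecting gives Alice an expected 0.85 × 60 = 51. Bob offers 51 and keeps 60 − 51 = 9.
Round 1 (Alice proposes): rejecting gives Bob an expected 0.85 × 9 = 7.65. Alice offers 7.65 and keeps 60 − 7.65 = 52.35.

7.65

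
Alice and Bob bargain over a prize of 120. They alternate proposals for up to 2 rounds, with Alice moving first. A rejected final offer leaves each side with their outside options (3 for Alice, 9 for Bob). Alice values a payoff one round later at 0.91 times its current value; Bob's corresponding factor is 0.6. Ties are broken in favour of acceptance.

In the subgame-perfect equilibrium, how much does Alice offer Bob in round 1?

Round 2 (Bob proposes): Alice gets 3 if talks fail, so Bob offers 3 and keeps 117.
Round 1 (Alice proposes): Bob can get 117 next round, worth 0.6 × 117 = 70.2 now; Alice offers that and keeps 49.8.

70.2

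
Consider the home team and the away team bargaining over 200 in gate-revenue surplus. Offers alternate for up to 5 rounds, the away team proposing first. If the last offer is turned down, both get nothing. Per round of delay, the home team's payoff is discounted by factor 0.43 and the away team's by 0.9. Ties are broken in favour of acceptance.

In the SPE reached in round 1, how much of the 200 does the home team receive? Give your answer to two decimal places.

11.93

Solve by backward induction from round 5.
Round 5 (the away team proposes): rejection yields 0 for the home team; the away team offers 0 and keeps 200.
Round 4 (the home team proposes): the away team can get 200 next round, worth 0.9 × 200 = 180 now; the home team offers that and keeps 20.
Round 3 (the away team proposes): the home team can get 20 next round, worth 0.43 × 20 = 8.6 now; the away team offers that and keeps 191.4.
Round 2 (the home team proposes): the away team can get 191.4 next round, worth 0.9 × 191.4 = 172.26 now, so the home team offers 172.26, keeping 27.74.
Round 1 (the away team proposes): the home team can get 27.74 next round, worth 0.43 × 27.74 = 11.9282 now; the away team offers that and keeps 188.0718.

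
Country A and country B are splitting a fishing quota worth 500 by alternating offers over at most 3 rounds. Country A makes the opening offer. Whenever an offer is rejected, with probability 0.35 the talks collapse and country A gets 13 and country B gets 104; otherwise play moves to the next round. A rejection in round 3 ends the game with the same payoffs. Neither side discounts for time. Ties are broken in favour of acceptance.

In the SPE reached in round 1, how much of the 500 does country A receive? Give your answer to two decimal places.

308.87

Round 3 (country A proposes): country B gets 104 if talks fail, so country A offers 104 and keeps 396.
Round 2 (country B proposes): rejecting gives country A an expected 0.65 × 396 + 0.35 × 13 = 261.95; country B offers that and keeps 238.05.
Round 1 (country A proposes): rejecting gives country B an expected 0.65 × 238.05 + 0.35 × 104 = 191.1325, so country A offers 191.1325, keeping 308.8675.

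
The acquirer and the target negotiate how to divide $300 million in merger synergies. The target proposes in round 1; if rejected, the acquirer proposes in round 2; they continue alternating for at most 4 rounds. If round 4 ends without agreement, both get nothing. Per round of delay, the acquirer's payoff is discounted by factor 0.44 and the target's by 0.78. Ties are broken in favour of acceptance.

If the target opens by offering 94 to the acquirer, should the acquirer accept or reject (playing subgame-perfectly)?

Accept

Work out the acquirer's continuation value if the offer is rejected.
Round 4 (the acquirer proposes): the target will accept anything ≥ 0, so the acquirer offers 0 and keeps 300.
Round 3 (the target proposes): the acquirer can get 300 next round, worth 0.44 × 300 = 132 now; the target offers that and keeps 168.
Round 2 (the acquirer proposes): the target can get 168 next round, worth 0.78 × 168 = 131.04 now. The acquirer offers 131.04 and keeps 300 − 131.04 = 168.96.
So by rejecting in round 1, the acquirer gets 168.96 next round, worth 0.44 × 168.96 = 74.3424 now.
Offer 94 ≥ 74.3424, so the acquirer accepts.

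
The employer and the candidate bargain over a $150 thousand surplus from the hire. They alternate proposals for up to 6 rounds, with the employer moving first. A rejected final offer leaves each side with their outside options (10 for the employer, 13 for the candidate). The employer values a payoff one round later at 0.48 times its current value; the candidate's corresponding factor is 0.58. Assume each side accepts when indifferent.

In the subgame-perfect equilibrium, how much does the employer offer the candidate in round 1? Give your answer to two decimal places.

Solve by backward induction from round 6.
Round 6 (the candidate proposes): the employer gets 10 if talks fail, so the candidate offers 10 and keeps 140.
Round 5 (the employer proposes): the candidate can get 140 next round, worth 0.58 × 140 = 81.2 now; the employer offers that and keeps 68.8.
Round 4 (the candidate proposes): the employer can get 68.8 next round, worth 0.48 × 68.8 = 33.024 now, so the candidate offers 33.024, keeping 116.976.
Round 3 (the employer proposes): the candidate can get 116.976 next round, worth 0.58 × 116.976 = 67.84608 now. The employer offers 67.84608 and keeps 150 − 67.84608 = 82.15392.
Round 2 (the candidate proposes): the employer can get 82.15392 next round, worth 0.48 × 82.15392 = 39.4338816 now, so the candidate offers 39.4338816, keeping 110.5661184.
Round 1 (the employer proposes): the candidate can get 110.5661184 next round, worth 0.58 × 110.5661184 = 64.128348672 now, so the employer offers 64.128348672, keeping 85.871651328.

64.13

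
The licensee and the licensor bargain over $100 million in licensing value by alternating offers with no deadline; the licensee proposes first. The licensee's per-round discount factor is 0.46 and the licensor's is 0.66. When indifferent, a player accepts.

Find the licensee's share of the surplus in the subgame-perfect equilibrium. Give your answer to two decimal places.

When the licensee proposes, the licensor accepts any offer worth at least 0.66 times what the licensor would get by proposing next round; and vice versa.
This gives x = 100 − 0.66y and y = 100 − 0.46x, where x and y are each side's share when it proposes.
Hence (1 − 0.66·0.46)x = 100(1 − 0.66), i.e. 0.6964·x = 34.
x ≈ 48.8225; the licensor's share is 100 − x ≈ 51.1775.

48.82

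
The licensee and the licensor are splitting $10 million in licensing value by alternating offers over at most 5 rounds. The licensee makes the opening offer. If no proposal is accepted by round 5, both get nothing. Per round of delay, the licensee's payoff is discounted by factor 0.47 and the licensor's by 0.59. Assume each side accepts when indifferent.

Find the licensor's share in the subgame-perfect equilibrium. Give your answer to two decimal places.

3.99

Solve by backward induction from round 5.
Round 5 (the licensee proposes): the licensor will accept anything ≥ 0, so the licensee offers 0 and keeps 10.
Round 4 (the licensor proposes): the licensee can get 10 next round, worth 0.47 × 10 = 4.7 now. The licensor offers 4.7 and keeps 10 − 4.7 = 5.3.
Round 3 (the licensee proposes): the licensor can get 5.3 next round, worth 0.59 × 5.3 = 3.127 now, so the licensee offers 3.127, keeping 6.873.
Round 2 (the licensor proposes): the licensee can get 6.873 next round, worth 0.47 × 6.873 = 3.23031 now; the licensor offers that and keeps 6.76969.
Round 1 (the licensee proposes): the licensor can get 6.76969 next round, worth 0.59 × 6.76969 = 3.9941171 now; the licensee offers that and keeps 6.0058829.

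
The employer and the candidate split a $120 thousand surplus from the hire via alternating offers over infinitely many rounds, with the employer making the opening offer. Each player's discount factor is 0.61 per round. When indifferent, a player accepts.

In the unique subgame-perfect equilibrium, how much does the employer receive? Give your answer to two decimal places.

In a stationary SPE each proposer offers the other exactly their discounted continuation value.
If the employer keeps x when proposing and the candidate keeps y when proposing, then x = 120 − 0.61y and y = 120 − 0.61x.
Solving: x = 120(1 − 0.61) / (1 − 0.61·0.61) = 46.8 / 0.6279 ≈ 74.5342.
The candidate gets 120 − 74.5342 ≈ 45.4658.

74.53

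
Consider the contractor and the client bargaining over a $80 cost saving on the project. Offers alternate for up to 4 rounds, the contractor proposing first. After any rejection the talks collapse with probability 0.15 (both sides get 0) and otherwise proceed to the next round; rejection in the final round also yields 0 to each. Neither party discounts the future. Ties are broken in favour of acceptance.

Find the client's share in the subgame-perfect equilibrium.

Round 4 (the client proposes): rejection yields 0 for the contractor; the client offers 0 and keeps 80.
Round 3 (the contractor proposes): rejecting gives the client an expected 0.85 × 80 = 68, so the contractor offers 68, keeping 12.
Round 2 (the client proposes): rejecting gives the contractor an expected 0.85 × 12 = 10.2, so the client offers 10.2, keeping 69.8.
Round 1 (the contractor proposes): rejecting gives the client an expected 0.85 × 69.8 = 59.33. The contractor offers 59.33 and keeps 80 − 59.33 = 20.67.

59.33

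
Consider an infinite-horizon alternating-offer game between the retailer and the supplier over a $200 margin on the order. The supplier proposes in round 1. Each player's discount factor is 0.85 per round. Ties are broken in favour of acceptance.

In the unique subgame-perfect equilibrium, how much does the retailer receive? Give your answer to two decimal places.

91.89

Let x be the supplier's share when the supplier proposes and y be the retailer's share when the retailer proposes.
The retailer accepts iff offered ≥ 0.85·y, so x = 200 − 0.85y. Symmetrically y = 200 − 0.85x.
Substituting: x = 200 − 0.85(200 − 0.85x), giving x(1 − 0.85·0.85) = 200(1 − 0.85).
So x = 200 × 0.15 / 0.2775 ≈ 108.1081, and the retailer receives 200 − x ≈ 91.8919.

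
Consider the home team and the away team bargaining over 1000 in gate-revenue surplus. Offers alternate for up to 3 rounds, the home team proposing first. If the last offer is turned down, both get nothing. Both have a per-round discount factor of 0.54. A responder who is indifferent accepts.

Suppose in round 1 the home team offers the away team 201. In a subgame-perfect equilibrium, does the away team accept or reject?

Reject

Work out the away team's continuation value if the offer is rejected.
Round 3 (the home team proposes): the away team will accept anything ≥ 0, so the home team offers 0 and keeps 1000.
Round 2 (the away team proposes): the home team can get 1000 next round, worth 0.54 × 1000 = 540 now, so the away team offers 540, keeping 460.
So by rejecting in round 1, the away team gets 460 next round, worth 0.54 × 460 = 248.4 now.
Offer 201 < 248.4, so the away team rejects.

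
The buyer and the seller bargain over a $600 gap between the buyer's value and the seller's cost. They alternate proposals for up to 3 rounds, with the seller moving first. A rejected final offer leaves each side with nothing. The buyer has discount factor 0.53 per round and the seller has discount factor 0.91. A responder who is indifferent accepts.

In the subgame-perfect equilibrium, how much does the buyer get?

Round 3 (the seller proposes): rejection yields 0 for the buyer; the seller offers 0 and keeps 600.
Round 2 (the buyer proposes): the seller can get 600 next round, worth 0.91 × 600 = 546 now, so the buyer offers 546, keeping 54.
Round 1 (the seller proposes): the buyer can get 54 next round, worth 0.53 × 54 = 28.62 now, so the seller offers 28.62, keeping 571.38.

28.62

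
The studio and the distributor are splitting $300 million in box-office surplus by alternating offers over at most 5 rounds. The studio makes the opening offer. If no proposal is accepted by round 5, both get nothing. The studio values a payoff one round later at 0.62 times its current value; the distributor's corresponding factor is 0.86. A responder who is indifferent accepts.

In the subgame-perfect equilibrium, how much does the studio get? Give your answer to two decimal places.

Round 5 (the studio proposes): the distributor will accept anything ≥ 0, so the studio offers 0 and keeps 300.
Round 4 (the distributor proposes): the studio can get 300 next round, worth 0.62 × 300 = 186 now; the distributor offers that and keeps 114.
Round 3 (the studio proposes): the distributor can get 114 next round, worth 0.86 × 114 = 98.04 now; the studio offers that and keeps 201.96.
Round 2 (the distributor proposes): the studio can get 201.96 next round, worth 0.62 × 201.96 = 125.2152 now; the distributor offers that and keeps 174.7848.
Round 1 (the studio proposes): the distributor can get 174.7848 next round, worth 0.86 × 174.7848 = 150.314928 now; the studio offers that and keeps 149.685072.

149.69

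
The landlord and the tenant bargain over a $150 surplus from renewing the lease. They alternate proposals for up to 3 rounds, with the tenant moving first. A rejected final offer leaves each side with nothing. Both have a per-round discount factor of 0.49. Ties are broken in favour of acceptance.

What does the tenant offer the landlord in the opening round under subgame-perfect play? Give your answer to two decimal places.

37.49

Round 3 (the tenant proposes): rejection yields 0 for the landlord; the tenant offers 0 and keeps 150.
Round 2 (the landlord proposes): the tenant can get 150 next round, worth 0.49 × 150 = 73.5 now. The landlord offers 73.5 and keeps 150 − 73.5 = 76.5.
Round 1 (the tenant proposes): the landlord can get 76.5 next round, worth 0.49 × 76.5 = 37.485 now. The tenant offers 37.485 and keeps 150 − 37.485 = 112.515.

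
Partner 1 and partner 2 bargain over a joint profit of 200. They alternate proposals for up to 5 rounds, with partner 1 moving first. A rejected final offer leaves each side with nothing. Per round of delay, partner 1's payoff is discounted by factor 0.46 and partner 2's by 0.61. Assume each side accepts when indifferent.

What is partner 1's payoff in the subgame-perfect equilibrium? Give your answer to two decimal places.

115.63

Round 5 (partner 1 proposes): rejection yields 0 for partner 2; partner 1 offers 0 and keeps 200.
Round 4 (partner 2 proposes): partner 1 can get 200 next round, worth 0.46 × 200 = 92 now; partner 2 offers that and keeps 108.
Round 3 (partner 1 proposes): partner 2 can get 108 next round, worth 0.61 × 108 = 65.88 now; partner 1 offers that and keeps 134.12.
Round 2 (partner 2 proposes): partner 1 can get 134.12 next round, worth 0.46 × 134.12 = 61.6952 now. Partner 2 offers 61.6952 and keeps 200 − 61.6952 = 138.3048.
Round 1 (partner 1 proposes): partner 2 can get 138.3048 next round, worth 0.61 × 138.3048 = 84.365928 now. Partner 1 offers 84.365928 and keeps 200 − 84.365928 = 115.634072.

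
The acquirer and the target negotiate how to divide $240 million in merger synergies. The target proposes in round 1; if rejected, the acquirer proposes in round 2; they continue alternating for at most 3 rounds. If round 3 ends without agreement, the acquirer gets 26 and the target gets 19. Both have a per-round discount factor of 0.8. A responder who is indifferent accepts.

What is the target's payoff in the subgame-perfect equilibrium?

184.96

Work backward from the last round.
Round 3 (the target proposes): the acquirer gets 26 if talks fail, so the target offers 26 and keeps 214.
Round 2 (the acquirer proposes): the target can get 214 next round, worth 0.8 × 214 = 171.2 now; the acquirer offers that and keeps 68.8.
Round 1 (the target proposes): the acquirer can get 68.8 next round, worth 0.8 × 68.8 = 55.04 now. The target offers 55.04 and keeps 240 − 55.04 = 184.96.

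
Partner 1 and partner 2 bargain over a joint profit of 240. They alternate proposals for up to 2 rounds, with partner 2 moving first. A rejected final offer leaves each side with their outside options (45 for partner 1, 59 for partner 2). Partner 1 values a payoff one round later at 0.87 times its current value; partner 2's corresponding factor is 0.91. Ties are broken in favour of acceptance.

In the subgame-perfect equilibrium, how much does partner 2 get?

82.53

Round 2 (partner 1 proposes): partner 2 gets 59 if talks fail, so partner 1 offers 59 and keeps 181.
Round 1 (partner 2 proposes): partner 1 can get 181 next round, worth 0.87 × 181 = 157.47 now, so partner 2 offers 157.47, keeping 82.53.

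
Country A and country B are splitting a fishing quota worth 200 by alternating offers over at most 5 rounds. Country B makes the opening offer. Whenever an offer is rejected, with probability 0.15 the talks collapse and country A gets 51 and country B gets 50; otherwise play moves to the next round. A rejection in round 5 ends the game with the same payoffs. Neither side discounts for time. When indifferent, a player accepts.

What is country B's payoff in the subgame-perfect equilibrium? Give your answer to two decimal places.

127.26

By backward induction:
Round 5 (country B proposes): country A gets 51 if talks fail, so country B offers 51 and keeps 149.
Round 4 (country A proposes): rejecting gives country B an expected 0.85 × 149 + 0.15 × 50 = 134.15; country A offers that and keeps 65.85.
Round 3 (country B proposes): rejecting gives country A an expected 0.85 × 65.85 + 0.15 × 51 = 63.6225; country B offers that and keeps 136.3775.
Round 2 (country A proposes): rejecting gives country B an expected 0.85 × 136.3775 + 0.15 × 50 = 123.420875. Country A offers 123.420875 and keeps 200 − 123.420875 = 76.579125.
Round 1 (country B proposes): rejecting gives country A an expected 0.85 × 76.579125 + 0.15 × 51 = 72.74225625. Country B offers 72.74225625 and keeps 200 − 72.74225625 = 127.25774375.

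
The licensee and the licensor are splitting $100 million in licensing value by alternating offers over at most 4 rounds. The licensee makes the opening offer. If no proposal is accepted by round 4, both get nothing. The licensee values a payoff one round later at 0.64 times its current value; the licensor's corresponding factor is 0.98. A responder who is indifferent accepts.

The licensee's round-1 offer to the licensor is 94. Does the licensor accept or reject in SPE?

Work out the licensor's continuation value if the offer is rejected.
Round 4 (the licensor proposes): the licensee will accept anything ≥ 0, so the licensor offers 0 and keeps 100.
Round 3 (the licensee proposes): the licensor can get 100 next round, worth 0.98 × 100 = 98 now; the licensee offers that and keeps 2.
Round 2 (the licensor proposes): the licensee can get 2 next round, worth 0.64 × 2 = 1.28 now. The licensor offers 1.28 and keeps 100 − 1.28 = 98.72.
So by rejecting in round 1, the licensor gets 98.72 next round, worth 0.98 × 98.72 = 96.7456 now.
Offer 94 < 96.7456, so the licensor rejects.

Reject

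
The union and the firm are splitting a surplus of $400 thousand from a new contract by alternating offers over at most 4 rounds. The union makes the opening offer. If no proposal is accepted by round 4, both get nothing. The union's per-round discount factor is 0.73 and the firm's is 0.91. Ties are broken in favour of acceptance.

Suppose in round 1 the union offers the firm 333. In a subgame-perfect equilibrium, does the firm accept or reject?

Round 4 (the firm proposes): rejection yields 0 for the union; the firm offers 0 and keeps 400.
Round 3 (the union proposes): the firm can get 400 next round, worth 0.91 × 400 = 364 now, so the union offers 364, keeping 36.
Round 2 (the firm proposes): the union can get 36 next round, worth 0.73 × 36 = 26.28 now; the firm offers that and keeps 373.72.
So by rejecting in round 1, the firm gets 373.72 next round, worth 0.91 × 373.72 = 340.0852 now.
Offer 333 < 340.0852, so the firm rejects.

Reject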